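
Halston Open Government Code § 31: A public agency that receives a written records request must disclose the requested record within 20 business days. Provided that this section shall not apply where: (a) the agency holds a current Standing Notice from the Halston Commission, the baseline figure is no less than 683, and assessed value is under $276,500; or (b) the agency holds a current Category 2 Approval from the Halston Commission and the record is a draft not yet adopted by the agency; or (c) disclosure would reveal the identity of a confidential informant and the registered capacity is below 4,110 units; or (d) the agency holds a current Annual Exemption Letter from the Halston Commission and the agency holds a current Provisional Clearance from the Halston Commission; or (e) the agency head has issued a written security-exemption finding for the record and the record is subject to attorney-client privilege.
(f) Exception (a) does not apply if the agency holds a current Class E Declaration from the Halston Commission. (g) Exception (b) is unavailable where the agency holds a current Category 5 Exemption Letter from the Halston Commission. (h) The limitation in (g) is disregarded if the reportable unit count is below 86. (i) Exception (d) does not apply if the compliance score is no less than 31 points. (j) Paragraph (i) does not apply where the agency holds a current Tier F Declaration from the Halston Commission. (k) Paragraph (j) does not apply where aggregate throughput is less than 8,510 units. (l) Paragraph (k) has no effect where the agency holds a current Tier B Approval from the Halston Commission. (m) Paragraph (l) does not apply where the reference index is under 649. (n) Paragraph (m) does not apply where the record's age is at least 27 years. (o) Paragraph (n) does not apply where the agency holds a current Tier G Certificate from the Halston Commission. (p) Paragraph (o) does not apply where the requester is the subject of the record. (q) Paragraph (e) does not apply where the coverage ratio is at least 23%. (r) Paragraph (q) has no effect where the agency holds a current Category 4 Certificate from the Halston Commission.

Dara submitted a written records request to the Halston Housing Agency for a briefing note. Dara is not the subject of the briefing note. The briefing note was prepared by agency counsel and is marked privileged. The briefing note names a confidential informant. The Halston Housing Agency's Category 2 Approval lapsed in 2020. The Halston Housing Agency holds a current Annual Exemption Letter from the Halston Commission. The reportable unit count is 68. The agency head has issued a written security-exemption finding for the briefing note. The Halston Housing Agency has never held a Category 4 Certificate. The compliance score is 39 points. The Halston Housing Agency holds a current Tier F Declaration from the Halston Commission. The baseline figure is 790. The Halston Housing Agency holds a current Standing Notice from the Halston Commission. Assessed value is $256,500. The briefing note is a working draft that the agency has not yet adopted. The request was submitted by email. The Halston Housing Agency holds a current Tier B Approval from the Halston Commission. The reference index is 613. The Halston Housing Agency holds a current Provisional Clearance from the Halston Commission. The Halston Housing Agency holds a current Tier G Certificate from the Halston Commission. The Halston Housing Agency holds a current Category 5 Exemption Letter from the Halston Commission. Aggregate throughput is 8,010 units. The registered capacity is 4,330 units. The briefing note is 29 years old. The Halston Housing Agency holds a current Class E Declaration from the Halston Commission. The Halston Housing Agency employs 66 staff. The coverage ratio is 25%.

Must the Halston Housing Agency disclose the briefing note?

Exception (a): a current Standing Notice is held; the baseline figure is 790, meeting the 683 threshold; assessed value is $256,500, under the $276,500 limit — every condition holds. But applying paragraph (f): (f) operates — a current Class E Declaration is held. So (a) is unavailable.
Exception (b) fails — there is no Category 2 Approval in force.
Exception (c) requires that the registered capacity is below 4,110 units; but the registered capacity is 4,330 units, not below 4,110 units, so (c) is unavailable.
Exception (d): a current Annual Exemption Letter is held; a current Provisional Clearance is held — every condition holds. But: (i) operates against (d): the compliance score is 39 points, meeting the 31 points threshold. (j) would limit (i) — a current Tier F Declaration is held — but (k) sets (j) aside: (k) operates against (j): aggregate throughput is 8,010 units, less than the 8,510 units limit. (l) is engaged (a current Tier B Approval is held), but is displaced by (m): (m) is triggered — the reference index is 613, under the 649 limit. (n) is engaged (the record's age is 29 years, meeting the 27 years threshold), but is itself disapplied by (o): (o) is engaged — a current Tier G Certificate is held. (p) does not operate here (Dara is not the subject of the briefing note), so (o) stands. Exception (d) does not apply.
Exception (e)'s conditions are all satisfied: a written security-exemption finding has been issued; the briefing note is privileged. But applying paragraphs (q)–(r): (q) applies — the coverage ratio is 25%, meeting the 23% threshold. (r), which would lift (q), is not triggered — there is no Category 4 Certificate in force. (e) is therefore removed.
Every exception is unavailable, so the rule governs.

Yes — the Halston Housing Agency must disclose the briefing note.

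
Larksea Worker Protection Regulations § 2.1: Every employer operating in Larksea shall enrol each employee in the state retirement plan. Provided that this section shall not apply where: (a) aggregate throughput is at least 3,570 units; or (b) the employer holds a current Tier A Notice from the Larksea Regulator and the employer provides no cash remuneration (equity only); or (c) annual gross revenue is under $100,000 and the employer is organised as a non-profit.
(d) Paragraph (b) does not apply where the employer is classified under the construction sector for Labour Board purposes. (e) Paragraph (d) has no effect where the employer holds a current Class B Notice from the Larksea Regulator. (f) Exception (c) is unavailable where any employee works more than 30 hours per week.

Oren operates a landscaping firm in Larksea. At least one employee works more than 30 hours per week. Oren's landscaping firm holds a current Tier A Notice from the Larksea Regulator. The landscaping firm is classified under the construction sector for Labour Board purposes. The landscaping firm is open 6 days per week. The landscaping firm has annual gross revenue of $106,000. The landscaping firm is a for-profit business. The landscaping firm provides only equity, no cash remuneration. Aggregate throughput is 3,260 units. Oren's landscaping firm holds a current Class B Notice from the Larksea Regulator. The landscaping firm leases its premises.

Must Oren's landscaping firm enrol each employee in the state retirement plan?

Exception (a) requires that aggregate throughput is at least 3,570 units; but aggregate throughput is 3,260 units, short of 3,570 units, so (a) is unavailable.
Exception (b): a current Tier A Notice is held; remuneration is equity-only — every condition holds. Under paragraphs (d)–(e): (d) is engaged (the landscaping firm is classified under the construction sector), but is set aside by (e): (e) operates — a current Class B Notice is held. (b) remains available.
Exception (c) does not apply: annual gross revenue is $106,000, not under $100,000.

No — exception (b) applies; Oren's landscaping firm is not required to enrol each employee in the state retirement plan.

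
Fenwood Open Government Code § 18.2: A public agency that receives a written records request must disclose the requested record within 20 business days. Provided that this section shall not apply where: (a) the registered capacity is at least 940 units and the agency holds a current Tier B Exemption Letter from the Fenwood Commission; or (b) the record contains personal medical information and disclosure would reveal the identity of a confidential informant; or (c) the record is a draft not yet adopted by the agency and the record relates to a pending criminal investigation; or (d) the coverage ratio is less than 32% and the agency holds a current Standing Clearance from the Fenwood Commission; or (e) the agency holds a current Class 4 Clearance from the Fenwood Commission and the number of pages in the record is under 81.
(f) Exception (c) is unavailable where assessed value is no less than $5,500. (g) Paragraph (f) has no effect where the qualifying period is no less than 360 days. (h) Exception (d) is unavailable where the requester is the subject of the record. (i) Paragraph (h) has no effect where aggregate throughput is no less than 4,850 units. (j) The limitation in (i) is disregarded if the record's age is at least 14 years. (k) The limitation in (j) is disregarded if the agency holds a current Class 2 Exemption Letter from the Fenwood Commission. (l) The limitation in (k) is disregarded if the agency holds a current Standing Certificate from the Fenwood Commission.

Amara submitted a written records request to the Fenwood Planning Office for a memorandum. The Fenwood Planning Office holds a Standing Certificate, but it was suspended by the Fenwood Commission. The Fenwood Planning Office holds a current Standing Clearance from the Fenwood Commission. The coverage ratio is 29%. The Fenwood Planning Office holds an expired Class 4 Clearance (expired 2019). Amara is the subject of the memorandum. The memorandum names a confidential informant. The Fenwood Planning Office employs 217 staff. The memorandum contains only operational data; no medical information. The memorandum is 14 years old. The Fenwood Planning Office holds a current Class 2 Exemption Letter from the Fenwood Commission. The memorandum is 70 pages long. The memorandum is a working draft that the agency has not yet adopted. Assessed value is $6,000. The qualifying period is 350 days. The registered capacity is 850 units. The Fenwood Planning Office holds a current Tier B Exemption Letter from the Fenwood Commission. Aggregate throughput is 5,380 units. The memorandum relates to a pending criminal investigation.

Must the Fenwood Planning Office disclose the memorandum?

Exception (a) does not apply: the registered capacity is 850 units, short of 940 units.
Exception (b) requires that the record contains personal medical information; but the memorandum contains only operational data, so (b) is unavailable.
Exception (c): the memorandum is an unadopted draft; the memorandum relates to a pending investigation — every condition holds. But: (f) is engaged — assessed value is $6,000, meeting the $5,500 threshold. (g), which would lift (f), is not triggered — the qualifying period is 350 days, short of 360 days. Exception (c) does not apply.
Exception (d) is satisfied on its face — the coverage ratio is 29%, less than the 32% limit; a current Standing Clearance is held. Under paragraphs (h)–(l): (h) applies (Amara is the subject of the memorandum), but is set aside by (i): (i) operates against (h): aggregate throughput is 5,380 units, meeting the 4,850 units threshold. (j) would limit (i) — the record's age is 14 years, meeting the 14 years threshold — but (k) sets (j) aside: (k) operates against (j): a current Class 2 Exemption Letter is held. (l), which would lift (k), does not operate here — no current Standing Certificate is held. So (d) applies.
Exception (e) requires that the agency holds a current Class 4 Clearance from the Fenwood Commission; but no current Class 4 Clearance is held, so (e) is unavailable.

No — exception (d) applies; the Fenwood Planning Office is not required to disclose the memorandum.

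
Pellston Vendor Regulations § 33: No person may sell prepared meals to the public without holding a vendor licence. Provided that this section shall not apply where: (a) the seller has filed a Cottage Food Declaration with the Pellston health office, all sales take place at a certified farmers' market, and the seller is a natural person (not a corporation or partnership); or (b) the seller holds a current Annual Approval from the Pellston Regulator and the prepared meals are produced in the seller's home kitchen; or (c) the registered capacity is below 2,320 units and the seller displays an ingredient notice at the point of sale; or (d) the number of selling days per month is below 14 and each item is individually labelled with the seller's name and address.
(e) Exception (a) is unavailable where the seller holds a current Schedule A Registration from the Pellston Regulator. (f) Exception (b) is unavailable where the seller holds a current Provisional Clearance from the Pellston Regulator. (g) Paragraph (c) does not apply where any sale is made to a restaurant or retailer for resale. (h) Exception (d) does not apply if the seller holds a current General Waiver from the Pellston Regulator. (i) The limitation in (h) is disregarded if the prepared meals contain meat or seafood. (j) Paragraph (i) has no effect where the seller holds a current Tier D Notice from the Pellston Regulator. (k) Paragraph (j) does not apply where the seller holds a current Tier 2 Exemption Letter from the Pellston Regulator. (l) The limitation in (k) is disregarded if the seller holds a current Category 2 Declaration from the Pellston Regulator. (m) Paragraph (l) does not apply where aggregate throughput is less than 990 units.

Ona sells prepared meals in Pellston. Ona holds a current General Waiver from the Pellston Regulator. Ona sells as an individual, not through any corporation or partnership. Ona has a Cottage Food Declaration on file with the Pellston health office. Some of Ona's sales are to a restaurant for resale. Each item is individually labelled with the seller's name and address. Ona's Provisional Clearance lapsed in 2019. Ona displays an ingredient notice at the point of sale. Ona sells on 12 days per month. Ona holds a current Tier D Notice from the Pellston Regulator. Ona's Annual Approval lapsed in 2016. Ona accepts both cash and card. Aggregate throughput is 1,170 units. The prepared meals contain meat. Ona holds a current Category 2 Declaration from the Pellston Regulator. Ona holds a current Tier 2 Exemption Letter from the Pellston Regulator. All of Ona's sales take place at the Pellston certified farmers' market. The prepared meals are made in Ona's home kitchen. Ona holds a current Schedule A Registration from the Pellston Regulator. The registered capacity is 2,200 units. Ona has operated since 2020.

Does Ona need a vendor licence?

Yes — Ona must hold a vendor licence.

Exception (a)'s conditions are all satisfied: a Cottage Food Declaration is on file; all sales are at a certified farmers' market; the seller is a natural person. But applying paragraph (e): (e) operates against (a): a current Schedule A Registration is held. So (a) is unavailable.
Exception (b) does not apply: no current Annual Approval is held.
Exception (c)'s conditions are all satisfied: the registered capacity is 2,200 units, below the 2,320 units limit; an ingredient notice is displayed. Turning to paragraph (g): (g) is triggered — some sales are to a restaurant for resale. Exception (c) does not apply.
Exception (d): the number of selling days per month is 12, below the 14 limit; items are individually labelled — every condition holds. But: (h) operates against (d): a current General Waiver is held. (i) applies (the prepared meals contain meat), but is set aside by (j): (j) operates against (i): a current Tier D Notice is held. (k) would limit (j) — a current Tier 2 Exemption Letter is held — but (l) sets (k) aside: (l) applies — a current Category 2 Declaration is held. (m), which would lift (l), is not engaged — aggregate throughput is 1,170 units, not less than 990 units. (d) is therefore removed.
None of the exceptions is available; § 33 applies in full.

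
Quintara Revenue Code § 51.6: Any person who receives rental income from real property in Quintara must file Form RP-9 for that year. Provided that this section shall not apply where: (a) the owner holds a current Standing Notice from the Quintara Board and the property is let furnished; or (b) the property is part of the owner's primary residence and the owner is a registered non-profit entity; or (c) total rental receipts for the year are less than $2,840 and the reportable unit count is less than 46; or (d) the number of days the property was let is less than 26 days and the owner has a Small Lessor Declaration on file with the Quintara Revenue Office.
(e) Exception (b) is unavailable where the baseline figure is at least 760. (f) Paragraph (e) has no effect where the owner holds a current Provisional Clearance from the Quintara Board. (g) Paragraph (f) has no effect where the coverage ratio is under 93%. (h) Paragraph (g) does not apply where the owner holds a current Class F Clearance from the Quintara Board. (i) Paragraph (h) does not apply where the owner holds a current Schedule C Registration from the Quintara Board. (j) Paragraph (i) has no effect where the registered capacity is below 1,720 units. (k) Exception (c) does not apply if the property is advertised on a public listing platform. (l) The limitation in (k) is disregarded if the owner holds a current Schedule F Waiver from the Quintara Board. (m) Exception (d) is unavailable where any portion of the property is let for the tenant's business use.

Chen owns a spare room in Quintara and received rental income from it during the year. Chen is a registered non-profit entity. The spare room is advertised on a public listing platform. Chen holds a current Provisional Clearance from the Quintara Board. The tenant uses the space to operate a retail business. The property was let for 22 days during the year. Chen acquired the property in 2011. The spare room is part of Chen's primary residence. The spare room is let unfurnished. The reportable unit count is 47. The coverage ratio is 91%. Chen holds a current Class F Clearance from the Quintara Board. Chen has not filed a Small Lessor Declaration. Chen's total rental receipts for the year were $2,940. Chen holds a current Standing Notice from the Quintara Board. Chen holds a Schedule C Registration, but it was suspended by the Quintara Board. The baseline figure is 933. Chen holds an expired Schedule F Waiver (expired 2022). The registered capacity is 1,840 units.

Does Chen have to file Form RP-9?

Exception (a) requires that the property is let furnished; but the property is let unfurnished, so (a) is unavailable.
Exception (b): the spare room is part of the primary residence; Chen is a registered non-profit — every condition holds. Considering the limiting provisions: (e) would limit (b) — the baseline figure is 933, meeting the 760 threshold — but (f) sets (e) aside: (f) operates against (e): a current Provisional Clearance is held. (g) would limit (f) — the coverage ratio is 91%, under the 93% limit — but (h) sets (g) aside: (h) applies — a current Class F Clearance is held. (i), which would lift (h), is inapplicable — there is no Schedule C Registration in force. (b) remains available.
Exception (c) requires that total rental receipts for the year are less than $2,840; but total rental receipts for the year are $2,940, not less than $2,840, so (c) is unavailable.
Exception (d) requires that the owner has a Small Lessor Declaration on file with the Quintara Revenue Office; but no Small Lessor Declaration is on file, so (d) is unavailable.

No — exception (b) applies; Chen is not required to file Form RP-9.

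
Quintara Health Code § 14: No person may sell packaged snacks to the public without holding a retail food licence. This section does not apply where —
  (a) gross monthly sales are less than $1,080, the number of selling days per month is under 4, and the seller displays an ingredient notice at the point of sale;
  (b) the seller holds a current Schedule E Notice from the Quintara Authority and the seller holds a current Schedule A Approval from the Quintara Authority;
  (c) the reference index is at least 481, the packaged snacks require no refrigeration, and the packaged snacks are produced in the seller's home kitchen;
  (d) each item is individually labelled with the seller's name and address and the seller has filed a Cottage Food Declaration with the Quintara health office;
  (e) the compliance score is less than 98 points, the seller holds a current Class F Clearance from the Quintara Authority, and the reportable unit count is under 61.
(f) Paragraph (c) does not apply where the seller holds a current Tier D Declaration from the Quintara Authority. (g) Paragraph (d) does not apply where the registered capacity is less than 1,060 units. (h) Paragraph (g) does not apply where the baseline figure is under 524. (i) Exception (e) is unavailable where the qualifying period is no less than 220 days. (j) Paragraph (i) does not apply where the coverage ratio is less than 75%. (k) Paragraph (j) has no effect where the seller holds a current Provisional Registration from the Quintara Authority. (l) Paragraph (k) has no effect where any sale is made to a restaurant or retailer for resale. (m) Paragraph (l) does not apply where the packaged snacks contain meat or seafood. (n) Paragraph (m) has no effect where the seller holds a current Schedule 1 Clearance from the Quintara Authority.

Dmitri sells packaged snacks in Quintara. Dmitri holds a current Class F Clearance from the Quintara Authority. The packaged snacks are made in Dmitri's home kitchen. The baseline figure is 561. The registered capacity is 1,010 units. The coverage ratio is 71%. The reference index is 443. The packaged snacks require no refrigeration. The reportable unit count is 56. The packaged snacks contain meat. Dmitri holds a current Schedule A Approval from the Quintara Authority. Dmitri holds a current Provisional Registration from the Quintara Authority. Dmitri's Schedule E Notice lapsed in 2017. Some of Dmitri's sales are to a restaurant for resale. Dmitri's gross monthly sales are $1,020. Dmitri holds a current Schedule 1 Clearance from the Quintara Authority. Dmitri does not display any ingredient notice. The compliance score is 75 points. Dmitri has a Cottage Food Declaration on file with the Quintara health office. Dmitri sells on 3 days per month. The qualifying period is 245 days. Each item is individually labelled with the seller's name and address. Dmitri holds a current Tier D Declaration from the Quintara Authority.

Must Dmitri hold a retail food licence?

No — exception (e) applies; Dmitri is not required to hold a retail food licence.

Exception (a) requires that the seller displays an ingredient notice at the point of sale; but no ingredient notice is displayed, so (a) is unavailable.
Exception (b) fails — there is no Schedule E Notice in force.
Exception (c) requires that the reference index is at least 481; but the reference index is 443, short of 481, so (c) is unavailable.
Exception (d): items are individually labelled; a Cottage Food Declaration is on file — every condition holds. However, paragraphs (g)–(h) must be considered: (g) operates against (d): the registered capacity is 1,010 units, less than the 1,060 units limit. (h) is inapplicable (the baseline figure is 561, not under 524), so (g) stands. Exception (d) does not apply.
Exception (e): the compliance score is 75 points, less than the 98 points limit; a current Class F Clearance is held; the reportable unit count is 56, under the 61 limit — every condition holds. Under paragraphs (i)–(n): (i) is triggered (the qualifying period is 245 days, meeting the 220 days threshold), but is overridden by (j): (j) operates — the coverage ratio is 71%, less than the 75% limit. (k) would limit (j) — a current Provisional Registration is held — but (l) sets (k) aside: (l) operates — some sales are to a restaurant for resale. (m) would limit (l) — the packaged snacks contain meat — but (n) sets (m) aside: (n) applies — a current Schedule 1 Clearance is held. Exception (e) stands.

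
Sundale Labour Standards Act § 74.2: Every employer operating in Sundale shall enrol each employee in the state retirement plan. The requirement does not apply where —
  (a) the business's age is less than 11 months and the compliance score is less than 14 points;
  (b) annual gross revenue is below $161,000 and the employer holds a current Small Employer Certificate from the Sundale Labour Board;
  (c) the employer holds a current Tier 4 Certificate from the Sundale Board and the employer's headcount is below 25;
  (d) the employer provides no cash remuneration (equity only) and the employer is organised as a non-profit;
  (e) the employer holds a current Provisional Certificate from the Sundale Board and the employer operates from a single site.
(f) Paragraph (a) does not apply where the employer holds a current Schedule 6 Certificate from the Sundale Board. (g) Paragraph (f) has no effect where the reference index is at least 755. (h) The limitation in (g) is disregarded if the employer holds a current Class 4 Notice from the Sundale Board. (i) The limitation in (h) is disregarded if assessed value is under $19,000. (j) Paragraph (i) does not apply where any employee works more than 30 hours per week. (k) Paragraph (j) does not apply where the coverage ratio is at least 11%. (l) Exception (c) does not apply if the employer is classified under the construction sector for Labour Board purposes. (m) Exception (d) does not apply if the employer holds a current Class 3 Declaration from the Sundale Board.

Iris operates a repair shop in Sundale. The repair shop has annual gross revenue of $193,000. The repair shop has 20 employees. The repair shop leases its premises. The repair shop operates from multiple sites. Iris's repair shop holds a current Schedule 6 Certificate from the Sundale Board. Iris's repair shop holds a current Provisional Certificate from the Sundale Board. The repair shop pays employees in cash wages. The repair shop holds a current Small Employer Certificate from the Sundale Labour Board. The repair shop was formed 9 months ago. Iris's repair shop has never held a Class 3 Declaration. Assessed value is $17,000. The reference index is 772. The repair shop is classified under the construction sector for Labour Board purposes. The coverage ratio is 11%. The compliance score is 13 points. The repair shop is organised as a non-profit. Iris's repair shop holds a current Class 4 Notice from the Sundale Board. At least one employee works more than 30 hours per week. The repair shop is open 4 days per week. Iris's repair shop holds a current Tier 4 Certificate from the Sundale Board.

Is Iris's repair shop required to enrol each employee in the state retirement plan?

All of (a)'s requirements are met (the business's age is 9 months, less than the 11 months limit; the compliance score is 13 points, less than the 14 points limit). Considering the limiting provisions: (f) would limit (a) — a current Schedule 6 Certificate is held — but (g) sets (f) aside: (g) operates against (f): the reference index is 772, meeting the 755 threshold. (h) is engaged (a current Class 4 Notice is held), but is set aside by (i): (i) operates against (h): assessed value is $17,000, under the $19,000 limit. (j) would limit (i) — at least one employee exceeds 30 hours/week — but (k) sets (j) aside: (k) is triggered — the coverage ratio is 11%, meeting the 11% threshold. (a) remains available.
Exception (b) fails — annual gross revenue is $193,000, not below $161,000.
Exception (c) is satisfied on its face — a current Tier 4 Certificate is held; the employer's headcount is 20, below the 25 limit. But: (l) operates against (c): the repair shop is classified under the construction sector. (c) is therefore removed.
Exception (d) requires that the employer provides no cash remuneration (equity only); but employees are paid cash wages, so (d) is unavailable.
Exception (e) fails — the employer operates from multiple sites.

No — exception (a) applies; Iris's repair shop is not required to enrol each employee in the state retirement plan.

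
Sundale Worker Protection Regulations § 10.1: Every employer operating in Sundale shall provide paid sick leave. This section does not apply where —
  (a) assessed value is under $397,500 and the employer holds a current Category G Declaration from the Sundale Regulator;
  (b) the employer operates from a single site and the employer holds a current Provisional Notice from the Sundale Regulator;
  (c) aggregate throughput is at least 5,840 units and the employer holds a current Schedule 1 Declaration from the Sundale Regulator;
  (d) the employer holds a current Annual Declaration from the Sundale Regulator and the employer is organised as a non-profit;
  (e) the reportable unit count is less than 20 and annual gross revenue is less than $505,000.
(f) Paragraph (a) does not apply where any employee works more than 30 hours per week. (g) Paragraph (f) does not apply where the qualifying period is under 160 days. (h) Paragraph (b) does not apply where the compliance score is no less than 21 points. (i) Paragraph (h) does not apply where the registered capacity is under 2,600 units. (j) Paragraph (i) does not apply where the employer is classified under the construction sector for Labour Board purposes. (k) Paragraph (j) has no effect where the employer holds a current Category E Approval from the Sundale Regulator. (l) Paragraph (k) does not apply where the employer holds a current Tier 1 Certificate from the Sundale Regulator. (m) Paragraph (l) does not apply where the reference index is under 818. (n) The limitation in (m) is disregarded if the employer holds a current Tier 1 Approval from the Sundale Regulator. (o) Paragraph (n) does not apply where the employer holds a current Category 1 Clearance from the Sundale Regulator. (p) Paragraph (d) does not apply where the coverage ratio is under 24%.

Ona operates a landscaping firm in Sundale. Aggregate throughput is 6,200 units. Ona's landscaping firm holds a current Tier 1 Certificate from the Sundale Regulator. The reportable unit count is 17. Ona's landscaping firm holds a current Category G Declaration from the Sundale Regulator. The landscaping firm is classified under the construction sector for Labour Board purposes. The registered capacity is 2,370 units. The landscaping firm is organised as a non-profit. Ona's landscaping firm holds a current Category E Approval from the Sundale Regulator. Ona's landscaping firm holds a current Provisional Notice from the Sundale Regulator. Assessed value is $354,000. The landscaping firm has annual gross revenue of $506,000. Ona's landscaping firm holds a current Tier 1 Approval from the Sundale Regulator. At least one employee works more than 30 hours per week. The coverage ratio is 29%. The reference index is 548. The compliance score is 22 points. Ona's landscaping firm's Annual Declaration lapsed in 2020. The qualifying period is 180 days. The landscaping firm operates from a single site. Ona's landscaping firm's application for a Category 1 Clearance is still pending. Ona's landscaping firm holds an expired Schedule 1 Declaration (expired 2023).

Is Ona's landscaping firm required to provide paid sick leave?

Exception (a) is satisfied on its face — assessed value is $354,000, under the $397,500 limit; a current Category G Declaration is held. However, paragraphs (f)–(g) must be considered: (f) operates against (a): at least one employee exceeds 30 hours/week. (g) does not operate here (the qualifying period is 180 days, not under 160 days), so (f) stands. (a) is therefore removed.
Exception (b)'s conditions are all satisfied: the employer operates from a single site; a current Provisional Notice is held. But applying paragraphs (h)–(o): (h) operates against (b): the compliance score is 22 points, meeting the 21 points threshold. (i) would limit (h) — the registered capacity is 2,370 units, under the 2,600 units limit — but (j) sets (i) aside: (j) is triggered — the landscaping firm is classified under the construction sector. (k) would limit (j) — a current Category E Approval is held — but (l) sets (k) aside: (l) is triggered — a current Tier 1 Certificate is held. (m) operates (the reference index is 548, under the 818 limit), but is itself disapplied by (n): (n) operates against (m): a current Tier 1 Approval is held. (o) is not triggered (the Category 1 Clearance is not current), so (n) stands. Exception (b) does not apply.
Exception (c) does not apply: no current Schedule 1 Declaration is held.
Exception (d) fails — no current Annual Declaration is held.
Exception (e) requires that annual gross revenue is less than $505,000; but annual gross revenue is $506,000, not less than $505,000, so (e) is unavailable.
Every exception is unavailable, so the rule governs.

Yes — Ona's landscaping firm must provide paid sick leave.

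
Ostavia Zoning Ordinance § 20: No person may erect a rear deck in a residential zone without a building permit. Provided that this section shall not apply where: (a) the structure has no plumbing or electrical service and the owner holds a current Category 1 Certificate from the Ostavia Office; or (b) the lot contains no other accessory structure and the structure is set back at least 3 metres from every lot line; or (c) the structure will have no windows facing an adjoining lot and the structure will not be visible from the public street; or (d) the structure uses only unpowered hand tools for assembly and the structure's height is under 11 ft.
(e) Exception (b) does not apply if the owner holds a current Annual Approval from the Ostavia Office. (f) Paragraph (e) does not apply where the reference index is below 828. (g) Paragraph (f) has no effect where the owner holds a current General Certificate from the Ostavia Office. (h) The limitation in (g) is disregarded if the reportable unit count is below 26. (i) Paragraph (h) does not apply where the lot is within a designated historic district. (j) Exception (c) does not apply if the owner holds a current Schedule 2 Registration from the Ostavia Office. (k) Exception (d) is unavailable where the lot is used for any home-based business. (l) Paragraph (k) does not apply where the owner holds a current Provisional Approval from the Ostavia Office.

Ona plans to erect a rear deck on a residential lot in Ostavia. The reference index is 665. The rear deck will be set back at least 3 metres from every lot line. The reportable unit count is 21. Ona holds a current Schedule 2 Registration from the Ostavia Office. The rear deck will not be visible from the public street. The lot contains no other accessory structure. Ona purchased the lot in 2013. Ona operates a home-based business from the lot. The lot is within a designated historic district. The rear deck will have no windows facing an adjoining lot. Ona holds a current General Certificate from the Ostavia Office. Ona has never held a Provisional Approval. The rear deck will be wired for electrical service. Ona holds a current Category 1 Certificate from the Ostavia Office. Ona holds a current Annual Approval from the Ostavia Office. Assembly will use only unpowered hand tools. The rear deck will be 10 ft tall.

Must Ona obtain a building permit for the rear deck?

Exception (a) does not apply: electrical service is planned.
Exception (b) is satisfied on its face — the lot has no other accessory structure; the setback is at least 3 m on every side. Turning to paragraphs (e)–(i): (e) is engaged — a current Annual Approval is held. (f) would limit (e) — the reference index is 665, below the 828 limit — but (g) sets (f) aside: (g) applies — a current General Certificate is held. (h) is triggered (the reportable unit count is 21, below the 26 limit), but is itself disapplied by (i): (i) operates against (h): the lot is in a historic district. So (b) is unavailable.
Exception (c): no windows face an adjoining lot; the structure will not be visible from the street — every condition holds. Turning to paragraph (j): (j) operates against (c): a current Schedule 2 Registration is held. So (c) is unavailable.
Exception (d): assembly uses only hand tools; the structure's height is 10 ft, under the 11 ft limit — every condition holds. Turning to paragraphs (k)–(l): (k) operates against (d): a home-based business operates on the lot. (l), which would lift (k), does not operate here — no current Provisional Approval is held. So (d) is unavailable.
No exception displaces § 20.

Yes — Ona must obtain a building permit.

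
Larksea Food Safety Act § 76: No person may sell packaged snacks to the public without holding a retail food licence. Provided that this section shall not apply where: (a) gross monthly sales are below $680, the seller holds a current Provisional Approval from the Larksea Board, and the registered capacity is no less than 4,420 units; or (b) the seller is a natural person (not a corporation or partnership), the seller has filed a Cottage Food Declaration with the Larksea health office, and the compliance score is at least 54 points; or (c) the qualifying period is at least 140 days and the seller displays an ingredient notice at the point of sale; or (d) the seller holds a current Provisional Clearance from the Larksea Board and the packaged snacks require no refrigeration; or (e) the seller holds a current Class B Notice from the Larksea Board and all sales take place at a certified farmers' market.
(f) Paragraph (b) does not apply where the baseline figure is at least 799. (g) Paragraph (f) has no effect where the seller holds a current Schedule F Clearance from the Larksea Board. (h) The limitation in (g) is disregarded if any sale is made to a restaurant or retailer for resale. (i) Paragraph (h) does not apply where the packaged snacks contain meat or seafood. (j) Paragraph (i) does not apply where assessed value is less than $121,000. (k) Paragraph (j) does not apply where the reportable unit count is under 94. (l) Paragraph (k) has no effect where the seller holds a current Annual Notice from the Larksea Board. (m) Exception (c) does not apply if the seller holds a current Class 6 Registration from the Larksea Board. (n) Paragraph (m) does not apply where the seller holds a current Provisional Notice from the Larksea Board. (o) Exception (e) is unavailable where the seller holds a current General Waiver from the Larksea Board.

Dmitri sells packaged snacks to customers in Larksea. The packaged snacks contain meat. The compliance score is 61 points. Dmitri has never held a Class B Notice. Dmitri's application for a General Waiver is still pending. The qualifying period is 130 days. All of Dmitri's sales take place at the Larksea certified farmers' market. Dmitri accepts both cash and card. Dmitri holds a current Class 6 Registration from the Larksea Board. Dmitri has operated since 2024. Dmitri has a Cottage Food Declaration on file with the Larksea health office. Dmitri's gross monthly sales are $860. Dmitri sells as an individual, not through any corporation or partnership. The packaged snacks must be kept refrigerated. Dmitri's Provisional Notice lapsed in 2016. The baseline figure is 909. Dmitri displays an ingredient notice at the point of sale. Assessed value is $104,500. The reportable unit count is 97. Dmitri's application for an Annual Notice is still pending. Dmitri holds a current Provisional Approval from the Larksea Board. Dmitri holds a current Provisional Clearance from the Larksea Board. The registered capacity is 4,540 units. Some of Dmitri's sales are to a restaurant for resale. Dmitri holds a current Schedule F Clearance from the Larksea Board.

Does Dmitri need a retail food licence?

Yes — Dmitri must hold a retail food licence.

Exception (a) fails — gross monthly sales are $860, not below $680.
Exception (b): the seller is a natural person; a Cottage Food Declaration is on file; the compliance score is 61 points, meeting the 54 points threshold — every condition holds. However, paragraphs (f)–(l) must be considered: (f) is triggered — the baseline figure is 909, meeting the 799 threshold. (g) applies (a current Schedule F Clearance is held), but is displaced by (h): (h) is engaged — some sales are to a restaurant for resale. (i) would limit (h) — the packaged snacks contain meat — but (j) sets (i) aside: (j) applies — assessed value is $104,500, less than the $121,000 limit. (k) is not triggered (the reportable unit count is 97, not under 94), so (j) stands. (b) is therefore removed.
Exception (c) does not apply: the qualifying period is 130 days, short of 140 days.
Exception (d) fails — the packaged snacks require refrigeration.
Exception (e) does not apply: the Class B Notice is not current.
Every exception is unavailable, so the rule governs.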